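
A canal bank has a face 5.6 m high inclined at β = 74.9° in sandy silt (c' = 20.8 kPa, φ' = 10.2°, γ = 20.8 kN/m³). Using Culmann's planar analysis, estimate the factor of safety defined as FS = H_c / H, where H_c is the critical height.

H_c = (4c'/γ) · sinβ cosφ' / [1 − cos(β − φ')]
    = (4·20.8/20.8) · sin74.9°·cos10.2° / [1 − cos64.7°]
    = 4.000 · 0.9502 / 0.5726 = 6.64 m
FS = H_c / H = 6.64 / 5.6 = 1.185

FS = 1.19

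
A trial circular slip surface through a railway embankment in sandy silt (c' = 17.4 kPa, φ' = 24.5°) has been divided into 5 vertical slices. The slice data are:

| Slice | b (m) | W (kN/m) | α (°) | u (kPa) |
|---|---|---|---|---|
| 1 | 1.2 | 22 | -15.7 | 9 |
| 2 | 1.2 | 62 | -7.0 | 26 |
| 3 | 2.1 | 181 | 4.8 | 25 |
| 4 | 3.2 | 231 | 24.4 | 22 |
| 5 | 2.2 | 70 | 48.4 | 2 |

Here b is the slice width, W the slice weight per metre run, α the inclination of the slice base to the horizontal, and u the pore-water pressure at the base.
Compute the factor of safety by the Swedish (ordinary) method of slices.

FS = 2.37

Ordinary method of slices: FS = Σ[c'·Δl_i + (W_i cosα_i − u_i·Δl_i)·tanφ'] / Σ W_i sinα_i, with Δl_i = b_i / cosα_i.
Slice 1: Δl = 1.2/cos(-15.7°) = 1.247 m; N'_1 = 22·cos(-15.7°) − 9·1.247 = 10.0; c'Δl = 21.69; W sinα = -6.0
Slice 2: Δl = 1.2/cos(-7.0°) = 1.209 m; N'_2 = 62·cos(-7.0°) − 26·1.209 = 30.1; c'Δl = 21.04; W sinα = -7.6
Slice 3: Δl = 2.1/cos4.8° = 2.107 m; N'_3 = 181·cos4.8° − 25·2.107 = 127.7; c'Δl = 36.67; W sinα = 15.1
Slice 4: Δl = 3.2/cos24.4° = 3.514 m; N'_4 = 231·cos24.4° − 22·3.514 = 133.1; c'Δl = 61.14; W sinα = 95.4
Slice 5: Δl = 2.2/cos48.4° = 3.314 m; N'_5 = 70·cos48.4° − 2·3.314 = 39.8; c'Δl = 57.66; W sinα = 52.3
Σc'Δl = 198.2 kN/m; ΣN' = 340.7 kN/m; ΣW sinα = 149.4 kN/m
Resisting = 198.2 + 340.7·tan24.5° = 198.2 + 155.2 = 353.4 kN/m
FS = 353.4 / 149.4 = 2.366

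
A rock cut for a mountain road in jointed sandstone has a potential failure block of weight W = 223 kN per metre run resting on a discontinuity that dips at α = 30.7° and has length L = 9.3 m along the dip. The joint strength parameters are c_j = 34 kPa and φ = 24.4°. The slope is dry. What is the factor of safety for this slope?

Resolving the block weight along and normal to the plane and applying the Mohr–Coulomb strength on the joint:
N' = W cosα = 223·cos30.7° = 191.7 kN/m
Driving force T = W sinα = 223·sin30.7° = 113.9 kN/m
Resisting force R = c_j·L + N'·tanφ = 34·9.3 + 191.7·tan24.4° = 316.2 + 87.0 = 403.2 kN/m
FS = R / T = 403.2 / 113.9 = 3.541

FS = 3.54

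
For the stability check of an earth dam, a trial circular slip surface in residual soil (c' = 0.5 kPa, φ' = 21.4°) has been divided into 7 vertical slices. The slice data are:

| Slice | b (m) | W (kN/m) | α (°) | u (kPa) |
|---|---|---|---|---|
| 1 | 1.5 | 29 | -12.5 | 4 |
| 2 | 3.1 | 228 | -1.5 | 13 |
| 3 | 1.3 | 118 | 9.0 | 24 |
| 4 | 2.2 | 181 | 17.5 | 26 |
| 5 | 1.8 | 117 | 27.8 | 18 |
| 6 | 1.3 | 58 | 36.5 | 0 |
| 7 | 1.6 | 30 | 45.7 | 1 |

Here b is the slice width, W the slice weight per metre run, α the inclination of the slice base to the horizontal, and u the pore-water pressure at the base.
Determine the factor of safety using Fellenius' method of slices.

Ordinary method of slices: FS = Σ[c'·Δl_i + (W_i cosα_i − u_i·Δl_i)·tanφ'] / Σ W_i sinα_i, with Δl_i = b_i / cosα_i.
Slice 1: Δl = 1.5/cos(-12.5°) = 1.536 m; N'_1 = 29·cos(-12.5°) − 4·1.536 = 22.2; c'Δl = 0.77; W sinα = -6.3
Slice 2: Δl = 3.1/cos(-1.5°) = 3.101 m; N'_2 = 228·cos(-1.5°) − 13·3.101 = 187.6; c'Δl = 1.55; W sinα = -6.0
Slice 3: Δl = 1.3/cos9.0° = 1.316 m; N'_3 = 118·cos9.0° − 24·1.316 = 85.0; c'Δl = 0.66; W sinα = 18.5
Slice 4: Δl = 2.2/cos17.5° = 2.307 m; N'_4 = 181·cos17.5° − 26·2.307 = 112.6; c'Δl = 1.15; W sinα = 54.4
Slice 5: Δl = 1.8/cos27.8° = 2.035 m; N'_5 = 117·cos27.8° − 18·2.035 = 66.9; c'Δl = 1.02; W sinα = 54.6
Slice 6: Δl = 1.3/cos36.5° = 1.617 m; N'_6 = 58·cos36.5° − 0·1.617 = 46.6; c'Δl = 0.81; W sinα = 34.5
Slice 7: Δl = 1.6/cos45.7° = 2.291 m; N'_7 = 30·cos45.7° − 1·2.291 = 18.7; c'Δl = 1.15; W sinα = 21.5
Σc'Δl = 7.1 kN/m; ΣN' = 539.5 kN/m; ΣW sinα = 171.2 kN/m
Resisting = 7.1 + 539.5·tan21.4° = 7.1 + 211.4 = 218.5 kN/m
FS = 218.5 / 171.2 = 1.277

FS = 1.28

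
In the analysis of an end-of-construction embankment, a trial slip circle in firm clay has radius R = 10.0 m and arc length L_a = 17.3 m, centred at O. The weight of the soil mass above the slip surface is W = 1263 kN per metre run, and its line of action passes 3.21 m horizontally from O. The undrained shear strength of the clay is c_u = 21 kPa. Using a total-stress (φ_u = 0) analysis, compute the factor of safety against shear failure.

FS = 0.90

Taking moments about the centre O, the resisting moment is provided by the undrained shear strength acting along the arc:
M_R = c_u·L_a·R = 21·17.30·10.0 = 3633.0 kN·m/m
M_D = W·d = 1263·3.21 = 4054.2 kN·m/m
FS = M_R / M_D = 3633.0 / 4054.2 = 0.896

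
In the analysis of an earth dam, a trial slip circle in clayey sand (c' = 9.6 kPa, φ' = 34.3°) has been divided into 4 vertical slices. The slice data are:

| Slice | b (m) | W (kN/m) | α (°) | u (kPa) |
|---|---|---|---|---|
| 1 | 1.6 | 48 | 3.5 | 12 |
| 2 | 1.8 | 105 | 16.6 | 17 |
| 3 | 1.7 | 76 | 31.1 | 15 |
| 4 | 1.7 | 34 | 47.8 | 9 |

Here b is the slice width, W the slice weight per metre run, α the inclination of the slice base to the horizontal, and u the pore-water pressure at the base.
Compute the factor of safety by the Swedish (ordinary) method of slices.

Ordinary method of slices: FS = Σ[c'·Δl_i + (W_i cosα_i − u_i·Δl_i)·tanφ'] / Σ W_i sinα_i, with Δl_i = b_i / cosα_i.
Slice 1: Δl = 1.6/cos3.5° = 1.603 m; N'_1 = 48·cos3.5° − 12·1.603 = 28.7; c'Δl = 15.39; W sinα = 2.9
Slice 2: Δl = 1.8/cos16.6° = 1.878 m; N'_2 = 105·cos16.6° − 17·1.878 = 68.7; c'Δl = 18.03; W sinα = 30.0
Slice 3: Δl = 1.7/cos31.1° = 1.985 m; N'_3 = 76·cos31.1° − 15·1.985 = 35.3; c'Δl = 19.06; W sinα = 39.3
Slice 4: Δl = 1.7/cos47.8° = 2.531 m; N'_4 = 34·cos47.8° − 9·2.531 = 0.1; c'Δl = 24.30; W sinα = 25.2
Σc'Δl = 76.8 kN/m; ΣN' = 132.7 kN/m; ΣW sinα = 97.4 kN/m
Resisting = 76.8 + 132.7·tan34.3° = 76.8 + 90.5 = 167.3 kN/m
FS = 167.3 / 97.4 = 1.718

FS = 1.72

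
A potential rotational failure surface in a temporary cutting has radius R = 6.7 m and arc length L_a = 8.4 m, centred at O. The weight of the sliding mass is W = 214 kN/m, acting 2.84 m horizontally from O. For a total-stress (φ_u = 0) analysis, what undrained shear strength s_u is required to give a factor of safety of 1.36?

s_u = 14.7 kPa

FS = s_u·L_a·R / (W·d), so s_u = FS·W·d / (L_a·R).
s_u = 1.36·214·2.84 / (8.40·6.7) = 826.6 / 56.28 = 14.69 kPa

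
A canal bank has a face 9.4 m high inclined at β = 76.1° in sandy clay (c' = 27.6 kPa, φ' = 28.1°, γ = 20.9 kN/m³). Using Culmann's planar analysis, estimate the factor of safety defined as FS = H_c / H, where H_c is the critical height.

H_c = (4c'/γ) · sinβ cosφ' / [1 − cos(β − φ')]
    = (4·27.6/20.9) · sin76.1°·cos28.1° / [1 − cos48.0°]
    = 5.282 · 0.8563 / 0.3309 = 13.67 m
FS = H_c / H = 13.67 / 9.4 = 1.454

FS = 1.45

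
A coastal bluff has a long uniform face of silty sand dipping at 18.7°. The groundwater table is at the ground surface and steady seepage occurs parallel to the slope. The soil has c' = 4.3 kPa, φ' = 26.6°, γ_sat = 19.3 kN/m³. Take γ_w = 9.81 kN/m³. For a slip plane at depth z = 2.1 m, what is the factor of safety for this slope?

FS = 1.08

With seepage parallel to the slope and the water table at the surface, the effective normal stress on the slip plane uses the buoyant unit weight γ' = γ_sat − γ_w while the driving shear stress uses γ_sat:
FS = [c' + γ' z cos²β tanφ'] / [γ_sat z sinβ cosβ]
γ' = 19.3 − 9.81 = 9.49 kN/m³
Numerator = 4.3 + 9.49·2.1·cos²18.7°·tan26.6° = 4.3 + 9.49·2.1·0.8972·0.5008 = 13.254 kPa
Denominator = 19.3·2.1·sin18.7°·cos18.7° = 19.3·2.1·0.3206·0.9472 = 12.308 kPa
FS = 13.254 / 12.308 = 1.077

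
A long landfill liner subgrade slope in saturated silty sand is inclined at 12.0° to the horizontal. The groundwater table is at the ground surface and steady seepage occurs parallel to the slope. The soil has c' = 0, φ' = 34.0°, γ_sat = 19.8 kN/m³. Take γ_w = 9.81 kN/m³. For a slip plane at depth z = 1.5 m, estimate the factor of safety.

With seepage parallel to the slope and the water table at the surface, the effective normal stress on the slip plane uses the buoyant unit weight γ' = γ_sat − γ_w while the driving shear stress uses γ_sat:
FS = [c' + γ' z cos²β tanφ'] / [γ_sat z sinβ cosβ]
(For c' = 0 this reduces to FS = (γ'/γ_sat)·tanφ'/tanβ.)
γ' = 19.8 − 9.81 = 9.99 kN/m³
Numerator = 0.0 + 9.99·1.5·cos²12.0°·tan34.0° = 0.0 + 9.99·1.5·0.9568·0.6745 = 9.671 kPa
Denominator = 19.8·1.5·sin12.0°·cos12.0° = 19.8·1.5·0.2079·0.9781 = 6.040 kPa
FS = 9.671 / 6.040 = 1.601

FS = 1.60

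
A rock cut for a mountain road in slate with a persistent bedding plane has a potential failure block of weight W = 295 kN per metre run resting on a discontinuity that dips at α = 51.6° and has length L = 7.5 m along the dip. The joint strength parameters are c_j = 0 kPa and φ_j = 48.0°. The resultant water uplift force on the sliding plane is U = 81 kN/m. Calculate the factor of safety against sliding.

FS = 0.49

Resolving the block weight along and normal to the plane and applying the Mohr–Coulomb strength on the joint:
N' = W cosα − U = 295·cos51.6° − 81 = 102.2 kN/m
Driving force T = W sinα = 295·sin51.6° = 231.2 kN/m
Resisting force R = c_j·L + N'·tanφ_j = 0·7.5 + 102.2·tan48.0° = 0.0 + 113.5 = 113.5 kN/m
FS = R / T = 113.5 / 231.2 = 0.491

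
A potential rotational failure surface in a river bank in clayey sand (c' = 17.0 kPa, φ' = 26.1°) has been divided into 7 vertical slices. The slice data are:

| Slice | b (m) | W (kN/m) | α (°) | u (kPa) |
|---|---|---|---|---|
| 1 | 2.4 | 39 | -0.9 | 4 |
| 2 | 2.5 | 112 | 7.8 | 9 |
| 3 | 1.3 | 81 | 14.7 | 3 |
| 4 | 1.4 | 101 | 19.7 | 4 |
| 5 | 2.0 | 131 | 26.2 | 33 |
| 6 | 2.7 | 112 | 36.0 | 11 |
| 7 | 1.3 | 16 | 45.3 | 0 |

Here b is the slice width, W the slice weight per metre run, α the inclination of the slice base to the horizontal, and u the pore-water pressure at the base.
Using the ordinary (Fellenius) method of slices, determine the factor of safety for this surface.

Ordinary method of slices: FS = Σ[c'·Δl_i + (W_i cosα_i − u_i·Δl_i)·tanφ'] / Σ W_i sinα_i, with Δl_i = b_i / cosα_i.
Slice 1: Δl = 2.4/cos(-0.9°) = 2.400 m; N'_1 = 39·cos(-0.9°) − 4·2.400 = 29.4; c'Δl = 40.81; W sinα = -0.6
Slice 2: Δl = 2.5/cos7.8° = 2.523 m; N'_2 = 112·cos7.8° − 9·2.523 = 88.3; c'Δl = 42.90; W sinα = 15.2
Slice 3: Δl = 1.3/cos14.7° = 1.344 m; N'_3 = 81·cos14.7° − 3·1.344 = 74.3; c'Δl = 22.85; W sinα = 20.6
Slice 4: Δl = 1.4/cos19.7° = 1.487 m; N'_4 = 101·cos19.7° − 4·1.487 = 89.1; c'Δl = 25.28; W sinα = 34.0
Slice 5: Δl = 2.0/cos26.2° = 2.229 m; N'_5 = 131·cos26.2° − 33·2.229 = 44.0; c'Δl = 37.89; W sinα = 57.8
Slice 6: Δl = 2.7/cos36.0° = 3.337 m; N'_6 = 112·cos36.0° − 11·3.337 = 53.9; c'Δl = 56.74; W sinα = 65.8
Slice 7: Δl = 1.3/cos45.3° = 1.848 m; N'_7 = 16·cos45.3° − 0·1.848 = 11.3; c'Δl = 31.42; W sinα = 11.4
Σc'Δl = 257.9 kN/m; ΣN' = 390.2 kN/m; ΣW sinα = 204.2 kN/m
Resisting = 257.9 + 390.2·tan26.1° = 257.9 + 191.2 = 449.1 kN/m
FS = 449.1 / 204.2 = 2.199

FS = 2.20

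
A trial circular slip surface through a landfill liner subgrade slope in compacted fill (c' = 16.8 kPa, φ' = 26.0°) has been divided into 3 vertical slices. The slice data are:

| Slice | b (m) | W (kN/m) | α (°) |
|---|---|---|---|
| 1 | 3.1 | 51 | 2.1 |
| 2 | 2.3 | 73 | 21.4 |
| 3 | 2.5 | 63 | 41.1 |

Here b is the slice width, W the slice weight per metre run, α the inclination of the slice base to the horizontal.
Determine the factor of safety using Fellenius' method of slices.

FS = 3.30

Ordinary method of slices: FS = Σ[c'·Δl_i + (W_i cosα_i)·tanφ'] / Σ W_i sinα_i, with Δl_i = b_i / cosα_i.
Slice 1: Δl = 3.1/cos2.1° = 3.102 m; N'_1 = 51·cos2.1° = 51.0; c'Δl = 52.12; W sinα = 1.9
Slice 2: Δl = 2.3/cos21.4° = 2.470 m; N'_2 = 73·cos21.4° = 68.0; c'Δl = 41.50; W sinα = 26.6
Slice 3: Δl = 2.5/cos41.1° = 3.318 m; N'_3 = 63·cos41.1° = 47.5; c'Δl = 55.74; W sinα = 41.4
Σc'Δl = 149.4 kN/m; ΣN' = 166.4 kN/m; ΣW sinα = 69.9 kN/m
Resisting = 149.4 + 166.4·tan26.0° = 149.4 + 81.2 = 230.5 kN/m
FS = 230.5 / 69.9 = 3.297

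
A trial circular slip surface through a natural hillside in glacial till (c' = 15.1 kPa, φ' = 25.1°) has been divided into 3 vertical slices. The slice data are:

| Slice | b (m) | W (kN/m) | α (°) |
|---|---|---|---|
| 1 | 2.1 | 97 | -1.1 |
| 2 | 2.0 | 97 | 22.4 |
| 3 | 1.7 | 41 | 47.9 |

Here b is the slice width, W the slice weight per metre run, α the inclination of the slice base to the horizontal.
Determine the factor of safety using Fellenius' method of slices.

Ordinary method of slices: FS = Σ[c'·Δl_i + (W_i cosα_i)·tanφ'] / Σ W_i sinα_i, with Δl_i = b_i / cosα_i.
Slice 1: Δl = 2.1/cos(-1.1°) = 2.100 m; N'_1 = 97·cos(-1.1°) = 97.0; c'Δl = 31.72; W sinα = -1.9
Slice 2: Δl = 2.0/cos22.4° = 2.163 m; N'_2 = 97·cos22.4° = 89.7; c'Δl = 32.66; W sinα = 37.0
Slice 3: Δl = 1.7/cos47.9° = 2.536 m; N'_3 = 41·cos47.9° = 27.5; c'Δl = 38.29; W sinα = 30.4
Σc'Δl = 102.7 kN/m; ΣN' = 214.2 kN/m; ΣW sinα = 65.5 kN/m
Resisting = 102.7 + 214.2·tan25.1° = 102.7 + 100.3 = 203.0 kN/m
FS = 203.0 / 65.5 = 3.098

FS = 3.10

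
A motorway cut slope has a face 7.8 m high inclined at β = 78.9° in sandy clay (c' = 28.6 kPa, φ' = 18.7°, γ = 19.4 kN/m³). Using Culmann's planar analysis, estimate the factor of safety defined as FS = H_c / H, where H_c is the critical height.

H_c = (4c'/γ) · sinβ cosφ' / [1 − cos(β − φ')]
    = (4·28.6/19.4) · sin78.9°·cos18.7° / [1 − cos60.2°]
    = 5.897 · 0.9295 / 0.5030 = 10.90 m
FS = H_c / H = 10.90 / 7.8 = 1.397

FS = 1.40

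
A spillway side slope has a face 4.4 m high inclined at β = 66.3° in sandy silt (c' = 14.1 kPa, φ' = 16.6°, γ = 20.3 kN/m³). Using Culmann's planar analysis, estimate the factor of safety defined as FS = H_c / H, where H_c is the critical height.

FS = 1.57

H_c = (4c'/γ) · sinβ cosφ' / [1 − cos(β − φ')]
    = (4·14.1/20.3) · sin66.3°·cos16.6° / [1 − cos49.7°]
    = 2.778 · 0.8775 / 0.3532 = 6.90 m
FS = H_c / H = 6.90 / 4.4 = 1.569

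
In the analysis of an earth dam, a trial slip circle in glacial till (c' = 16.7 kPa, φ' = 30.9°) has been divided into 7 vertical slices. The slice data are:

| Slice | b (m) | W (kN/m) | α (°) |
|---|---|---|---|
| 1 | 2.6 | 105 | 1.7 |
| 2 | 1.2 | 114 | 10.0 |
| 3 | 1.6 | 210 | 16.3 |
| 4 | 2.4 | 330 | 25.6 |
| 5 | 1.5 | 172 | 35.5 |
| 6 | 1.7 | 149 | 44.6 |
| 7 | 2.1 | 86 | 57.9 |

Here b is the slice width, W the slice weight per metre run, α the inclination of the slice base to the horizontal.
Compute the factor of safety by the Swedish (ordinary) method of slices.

FS = 1.75

Ordinary method of slices: FS = Σ[c'·Δl_i + (W_i cosα_i)·tanφ'] / Σ W_i sinα_i, with Δl_i = b_i / cosα_i.
Slice 1: Δl = 2.6/cos1.7° = 2.601 m; N'_1 = 105·cos1.7° = 105.0; c'Δl = 43.44; W sinα = 3.1
Slice 2: Δl = 1.2/cos10.0° = 1.219 m; N'_2 = 114·cos10.0° = 112.3; c'Δl = 20.35; W sinα = 19.8
Slice 3: Δl = 1.6/cos16.3° = 1.667 m; N'_3 = 210·cos16.3° = 201.6; c'Δl = 27.84; W sinα = 58.9
Slice 4: Δl = 2.4/cos25.6° = 2.661 m; N'_4 = 330·cos25.6° = 297.6; c'Δl = 44.44; W sinα = 142.6
Slice 5: Δl = 1.5/cos35.5° = 1.842 m; N'_5 = 172·cos35.5° = 140.0; c'Δl = 30.77; W sinα = 99.9
Slice 6: Δl = 1.7/cos44.6° = 2.388 m; N'_6 = 149·cos44.6° = 106.1; c'Δl = 39.87; W sinα = 104.6
Slice 7: Δl = 2.1/cos57.9° = 3.952 m; N'_7 = 86·cos57.9° = 45.7; c'Δl = 66.00; W sinα = 72.9
Σc'Δl = 272.7 kN/m; ΣN' = 1008.2 kN/m; ΣW sinα = 501.8 kN/m
Resisting = 272.7 + 1008.2·tan30.9° = 272.7 + 603.4 = 876.1 kN/m
FS = 876.1 / 501.8 = 1.746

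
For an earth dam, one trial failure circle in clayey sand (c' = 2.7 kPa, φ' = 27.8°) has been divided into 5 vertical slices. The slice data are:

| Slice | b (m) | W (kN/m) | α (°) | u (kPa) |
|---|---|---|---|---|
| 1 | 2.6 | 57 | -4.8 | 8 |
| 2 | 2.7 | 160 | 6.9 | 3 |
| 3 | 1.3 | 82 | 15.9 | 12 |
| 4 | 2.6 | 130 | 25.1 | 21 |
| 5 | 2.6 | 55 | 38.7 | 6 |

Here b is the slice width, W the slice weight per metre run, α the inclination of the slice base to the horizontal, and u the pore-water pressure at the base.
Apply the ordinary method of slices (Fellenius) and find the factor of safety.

FS = 1.65

Ordinary method of slices: FS = Σ[c'·Δl_i + (W_i cosα_i − u_i·Δl_i)·tanφ'] / Σ W_i sinα_i, with Δl_i = b_i / cosα_i.
Slice 1: Δl = 2.6/cos(-4.8°) = 2.609 m; N'_1 = 57·cos(-4.8°) − 8·2.609 = 35.9; c'Δl = 7.04; W sinα = -4.8
Slice 2: Δl = 2.7/cos6.9° = 2.720 m; N'_2 = 160·cos6.9° − 3·2.720 = 150.7; c'Δl = 7.34; W sinα = 19.2
Slice 3: Δl = 1.3/cos15.9° = 1.352 m; N'_3 = 82·cos15.9° − 12·1.352 = 62.6; c'Δl = 3.65; W sinα = 22.5
Slice 4: Δl = 2.6/cos25.1° = 2.871 m; N'_4 = 130·cos25.1° − 21·2.871 = 57.4; c'Δl = 7.75; W sinα = 55.1
Slice 5: Δl = 2.6/cos38.7° = 3.331 m; N'_5 = 55·cos38.7° − 6·3.331 = 22.9; c'Δl = 9.00; W sinα = 34.4
Σc'Δl = 34.8 kN/m; ΣN' = 329.6 kN/m; ΣW sinα = 126.5 kN/m
Resisting = 34.8 + 329.6·tan27.8° = 34.8 + 173.8 = 208.6 kN/m
FS = 208.6 / 126.5 = 1.649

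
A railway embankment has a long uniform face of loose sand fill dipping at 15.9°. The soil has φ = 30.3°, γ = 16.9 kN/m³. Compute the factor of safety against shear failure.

FS = 2.05

For a dry cohesionless infinite slope the factor of safety is FS = tanφ / tanβ.
FS = tan30.3° / tan15.9° = 0.5844 / 0.2849 = 2.051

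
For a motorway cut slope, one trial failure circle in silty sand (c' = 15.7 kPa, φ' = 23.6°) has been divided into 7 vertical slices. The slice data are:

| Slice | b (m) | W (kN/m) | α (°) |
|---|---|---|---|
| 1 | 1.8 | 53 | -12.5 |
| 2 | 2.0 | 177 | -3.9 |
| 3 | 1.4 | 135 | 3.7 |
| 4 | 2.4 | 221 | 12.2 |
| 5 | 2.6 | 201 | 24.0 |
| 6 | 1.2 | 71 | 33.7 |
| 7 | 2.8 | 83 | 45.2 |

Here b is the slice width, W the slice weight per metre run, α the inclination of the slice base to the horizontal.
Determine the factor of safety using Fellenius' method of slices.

Ordinary method of slices: FS = Σ[c'·Δl_i + (W_i cosα_i)·tanφ'] / Σ W_i sinα_i, with Δl_i = b_i / cosα_i.
Slice 1: Δl = 1.8/cos(-12.5°) = 1.844 m; N'_1 = 53·cos(-12.5°) = 51.7; c'Δl = 28.95; W sinα = -11.5
Slice 2: Δl = 2.0/cos(-3.9°) = 2.005 m; N'_2 = 177·cos(-3.9°) = 176.6; c'Δl = 31.47; W sinα = -12.0
Slice 3: Δl = 1.4/cos3.7° = 1.403 m; N'_3 = 135·cos3.7° = 134.7; c'Δl = 22.03; W sinα = 8.7
Slice 4: Δl = 2.4/cos12.2° = 2.455 m; N'_4 = 221·cos12.2° = 216.0; c'Δl = 38.55; W sinα = 46.7
Slice 5: Δl = 2.6/cos24.0° = 2.846 m; N'_5 = 201·cos24.0° = 183.6; c'Δl = 44.68; W sinα = 81.8
Slice 6: Δl = 1.2/cos33.7° = 1.442 m; N'_6 = 71·cos33.7° = 59.1; c'Δl = 22.65; W sinα = 39.4
Slice 7: Δl = 2.8/cos45.2° = 3.974 m; N'_7 = 83·cos45.2° = 58.5; c'Δl = 62.39; W sinα = 58.9
Σc'Δl = 250.7 kN/m; ΣN' = 880.2 kN/m; ΣW sinα = 211.9 kN/m
Resisting = 250.7 + 880.2·tan23.6° = 250.7 + 384.6 = 635.3 kN/m
FS = 635.3 / 211.9 = 2.997

FS = 3.00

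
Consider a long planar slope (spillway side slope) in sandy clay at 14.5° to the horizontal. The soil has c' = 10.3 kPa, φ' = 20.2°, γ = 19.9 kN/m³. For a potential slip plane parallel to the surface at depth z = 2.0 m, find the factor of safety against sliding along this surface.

FS = 2.49

For an infinite slope with a slip plane parallel to the surface (no pore pressure): FS = [c' + γz cos²β tanφ'] / [γz sinβ cosβ].
γz = 19.9·2.0 = 39.80 kN/m²
Numerator = 10.3 + 39.80·cos²14.5°·tan20.2° = 10.3 + 39.80·0.9373·0.3679 = 24.026 kPa
Denominator = 39.80·sin14.5°·cos14.5° = 39.80·0.2504·0.9681 = 9.648 kPa
FS = 24.026 / 9.648 = 2.490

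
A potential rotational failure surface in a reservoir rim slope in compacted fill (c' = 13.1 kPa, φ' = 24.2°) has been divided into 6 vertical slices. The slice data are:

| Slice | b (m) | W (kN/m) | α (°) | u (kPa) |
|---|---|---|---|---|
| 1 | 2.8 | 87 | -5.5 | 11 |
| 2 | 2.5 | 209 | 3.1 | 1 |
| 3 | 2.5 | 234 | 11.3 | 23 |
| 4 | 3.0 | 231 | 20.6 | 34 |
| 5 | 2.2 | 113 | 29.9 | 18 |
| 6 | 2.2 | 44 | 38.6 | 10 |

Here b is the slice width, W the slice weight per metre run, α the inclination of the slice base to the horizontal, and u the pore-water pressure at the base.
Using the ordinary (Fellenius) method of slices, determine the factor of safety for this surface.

FS = 2.26

Ordinary method of slices: FS = Σ[c'·Δl_i + (W_i cosα_i − u_i·Δl_i)·tanφ'] / Σ W_i sinα_i, with Δl_i = b_i / cosα_i.
Slice 1: Δl = 2.8/cos(-5.5°) = 2.813 m; N'_1 = 87·cos(-5.5°) − 11·2.813 = 55.7; c'Δl = 36.85; W sinα = -8.3
Slice 2: Δl = 2.5/cos3.1° = 2.504 m; N'_2 = 209·cos3.1° − 1·2.504 = 206.2; c'Δl = 32.80; W sinα = 11.3
Slice 3: Δl = 2.5/cos11.3° = 2.549 m; N'_3 = 234·cos11.3° − 23·2.549 = 170.8; c'Δl = 33.40; W sinα = 45.9
Slice 4: Δl = 3.0/cos20.6° = 3.205 m; N'_4 = 231·cos20.6° − 34·3.205 = 107.3; c'Δl = 41.98; W sinα = 81.3
Slice 5: Δl = 2.2/cos29.9° = 2.538 m; N'_5 = 113·cos29.9° − 18·2.538 = 52.3; c'Δl = 33.25; W sinα = 56.3
Slice 6: Δl = 2.2/cos38.6° = 2.815 m; N'_6 = 44·cos38.6° − 10·2.815 = 6.2; c'Δl = 36.88; W sinα = 27.5
Σc'Δl = 215.2 kN/m; ΣN' = 598.5 kN/m; ΣW sinα = 213.9 kN/m
Resisting = 215.2 + 598.5·tan24.2° = 215.2 + 269.0 = 484.1 kN/m
FS = 484.1 / 213.9 = 2.264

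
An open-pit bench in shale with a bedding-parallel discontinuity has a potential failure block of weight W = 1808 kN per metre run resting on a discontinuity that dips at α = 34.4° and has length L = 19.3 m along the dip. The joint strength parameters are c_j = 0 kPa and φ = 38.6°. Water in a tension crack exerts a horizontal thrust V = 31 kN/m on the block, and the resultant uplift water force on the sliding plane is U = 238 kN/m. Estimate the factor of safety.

Resolving the block weight along and normal to the plane and applying the Mohr–Coulomb strength on the joint:
N' = W cosα − U − V sinα = 1808·cos34.4° − 238 − 31·sin34.4° = 1236.3 kN/m
Driving force T = W sinα + V cosα = 1808·sin34.4° + 31·cos34.4° = 1047.0 kN/m
Resisting force R = c_j·L + N'·tanφ = 0·19.3 + 1236.3·tan38.6° = 0.0 + 986.9 = 986.9 kN/m
FS = R / T = 986.9 / 1047.0 = 0.943

FS = 0.94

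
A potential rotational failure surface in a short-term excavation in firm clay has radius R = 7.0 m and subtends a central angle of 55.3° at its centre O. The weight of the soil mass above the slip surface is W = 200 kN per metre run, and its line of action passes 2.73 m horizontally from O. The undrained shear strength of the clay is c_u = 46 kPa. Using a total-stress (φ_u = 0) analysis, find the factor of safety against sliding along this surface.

FS = 3.98

Taking moments about the centre O, the resisting moment is provided by the undrained shear strength acting along the arc:
Arc length L_a = R·θ = 7.0·(55.3°·π/180) = 7.0·0.9652 = 6.76 m
M_R = c_u·L_a·R = 46·6.76·7.0 = 2175.5 kN·m/m
M_D = W·d = 200·2.73 = 546.0 kN·m/m
FS = M_R / M_D = 2175.5 / 546.0 = 3.984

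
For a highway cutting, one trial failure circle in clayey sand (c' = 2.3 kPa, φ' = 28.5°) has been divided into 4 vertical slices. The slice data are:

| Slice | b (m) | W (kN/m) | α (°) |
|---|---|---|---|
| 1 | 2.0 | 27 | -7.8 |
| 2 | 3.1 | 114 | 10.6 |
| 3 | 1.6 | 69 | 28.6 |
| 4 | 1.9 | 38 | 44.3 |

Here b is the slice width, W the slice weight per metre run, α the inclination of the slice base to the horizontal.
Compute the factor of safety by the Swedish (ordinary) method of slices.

FS = 1.89

Ordinary method of slices: FS = Σ[c'·Δl_i + (W_i cosα_i)·tanφ'] / Σ W_i sinα_i, with Δl_i = b_i / cosα_i.
Slice 1: Δl = 2.0/cos(-7.8°) = 2.019 m; N'_1 = 27·cos(-7.8°) = 26.8; c'Δl = 4.64; W sinα = -3.7
Slice 2: Δl = 3.1/cos10.6° = 3.154 m; N'_2 = 114·cos10.6° = 112.1; c'Δl = 7.25; W sinα = 21.0
Slice 3: Δl = 1.6/cos28.6° = 1.822 m; N'_3 = 69·cos28.6° = 60.6; c'Δl = 4.19; W sinα = 33.0
Slice 4: Δl = 1.9/cos44.3° = 2.655 m; N'_4 = 38·cos44.3° = 27.2; c'Δl = 6.11; W sinα = 26.5
Σc'Δl = 22.2 kN/m; ΣN' = 226.6 kN/m; ΣW sinα = 76.9 kN/m
Resisting = 22.2 + 226.6·tan28.5° = 22.2 + 123.0 = 145.2 kN/m
FS = 145.2 / 76.9 = 1.889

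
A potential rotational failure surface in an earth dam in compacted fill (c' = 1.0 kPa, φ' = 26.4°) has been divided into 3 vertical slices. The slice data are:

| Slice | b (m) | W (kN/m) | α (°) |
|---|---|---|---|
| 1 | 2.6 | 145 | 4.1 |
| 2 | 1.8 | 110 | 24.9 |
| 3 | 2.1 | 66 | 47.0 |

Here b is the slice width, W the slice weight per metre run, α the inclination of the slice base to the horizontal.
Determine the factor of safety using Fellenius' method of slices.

FS = 1.44

Ordinary method of slices: FS = Σ[c'·Δl_i + (W_i cosα_i)·tanφ'] / Σ W_i sinα_i, with Δl_i = b_i / cosα_i.
Slice 1: Δl = 2.6/cos4.1° = 2.607 m; N'_1 = 145·cos4.1° = 144.6; c'Δl = 2.61; W sinα = 10.4
Slice 2: Δl = 1.8/cos24.9° = 1.984 m; N'_2 = 110·cos24.9° = 99.8; c'Δl = 1.98; W sinα = 46.3
Slice 3: Δl = 2.1/cos47.0° = 3.079 m; N'_3 = 66·cos47.0° = 45.0; c'Δl = 3.08; W sinα = 48.3
Σc'Δl = 7.7 kN/m; ΣN' = 289.4 kN/m; ΣW sinα = 105.0 kN/m
Resisting = 7.7 + 289.4·tan26.4° = 7.7 + 143.7 = 151.3 kN/m
FS = 151.3 / 105.0 = 1.442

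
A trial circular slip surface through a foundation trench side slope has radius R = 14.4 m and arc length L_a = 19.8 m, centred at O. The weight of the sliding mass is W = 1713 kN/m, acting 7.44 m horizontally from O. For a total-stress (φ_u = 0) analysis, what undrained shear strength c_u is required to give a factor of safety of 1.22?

c_u = 54.5 kPa

FS = c_u·L_a·R / (W·d), so c_u = FS·W·d / (L_a·R).
c_u = 1.22·1713·7.44 / (19.80·14.4) = 15548.6 / 285.12 = 54.53 kPa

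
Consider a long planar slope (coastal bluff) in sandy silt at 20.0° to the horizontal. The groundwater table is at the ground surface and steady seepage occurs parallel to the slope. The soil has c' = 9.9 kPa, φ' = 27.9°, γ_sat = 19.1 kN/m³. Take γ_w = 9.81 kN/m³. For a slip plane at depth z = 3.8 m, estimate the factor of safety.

FS = 1.13

With seepage parallel to the slope and the water table at the surface, the effective normal stress on the slip plane uses the buoyant unit weight γ' = γ_sat − γ_w while the driving shear stress uses γ_sat:
FS = [c' + γ' z cos²β tanφ'] / [γ_sat z sinβ cosβ]
γ' = 19.1 − 9.81 = 9.29 kN/m³
Numerator = 9.9 + 9.29·3.8·cos²20.0°·tan27.9° = 9.9 + 9.29·3.8·0.8830·0.5295 = 26.405 kPa
Denominator = 19.1·3.8·sin20.0°·cos20.0° = 19.1·3.8·0.3420·0.9397 = 23.327 kPa
FS = 26.405 / 23.327 = 1.132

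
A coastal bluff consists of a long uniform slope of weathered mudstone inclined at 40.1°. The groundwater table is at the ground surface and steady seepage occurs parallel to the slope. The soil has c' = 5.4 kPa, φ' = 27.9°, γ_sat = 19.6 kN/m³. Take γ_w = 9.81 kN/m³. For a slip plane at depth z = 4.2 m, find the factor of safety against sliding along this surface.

FS = 0.45

With seepage parallel to the slope and the water table at the surface, the effective normal stress on the slip plane uses the buoyant unit weight γ' = γ_sat − γ_w while the driving shear stress uses γ_sat:
FS = [c' + γ' z cos²β tanφ'] / [γ_sat z sinβ cosβ]
γ' = 19.6 − 9.81 = 9.79 kN/m³
Numerator = 5.4 + 9.79·4.2·cos²40.1°·tan27.9° = 5.4 + 9.79·4.2·0.5851·0.5295 = 18.138 kPa
Denominator = 19.6·4.2·sin40.1°·cos40.1° = 19.6·4.2·0.6441·0.7649 = 40.559 kPa
FS = 18.138 / 40.559 = 0.447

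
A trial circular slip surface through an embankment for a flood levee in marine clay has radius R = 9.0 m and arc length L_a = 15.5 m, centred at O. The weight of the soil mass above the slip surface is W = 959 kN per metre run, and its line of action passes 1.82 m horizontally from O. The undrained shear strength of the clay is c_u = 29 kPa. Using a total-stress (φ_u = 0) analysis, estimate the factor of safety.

FS = 2.32

Taking moments about the centre O, the resisting moment is provided by the undrained shear strength acting along the arc:
M_R = c_u·L_a·R = 29·15.50·9.0 = 4045.5 kN·m/m
M_D = W·d = 959·1.82 = 1745.4 kN·m/m
FS = M_R / M_D = 4045.5 / 1745.4 = 2.318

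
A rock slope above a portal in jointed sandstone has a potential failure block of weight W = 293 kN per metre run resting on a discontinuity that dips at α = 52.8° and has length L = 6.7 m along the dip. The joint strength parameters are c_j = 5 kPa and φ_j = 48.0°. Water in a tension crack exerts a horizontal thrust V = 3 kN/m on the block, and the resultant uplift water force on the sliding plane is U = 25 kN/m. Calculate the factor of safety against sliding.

Resolving the block weight along and normal to the plane and applying the Mohr–Coulomb strength on the joint:
N' = W cosα − U − V sinα = 293·cos52.8° − 25 − 3·sin52.8° = 149.8 kN/m
Driving force T = W sinα + V cosα = 293·sin52.8° + 3·cos52.8° = 235.2 kN/m
Resisting force R = c_j·L + N'·tanφ_j = 5·6.7 + 149.8·tan48.0° = 33.5 + 166.3 = 199.8 kN/m
FS = R / T = 199.8 / 235.2 = 0.850

FS = 0.85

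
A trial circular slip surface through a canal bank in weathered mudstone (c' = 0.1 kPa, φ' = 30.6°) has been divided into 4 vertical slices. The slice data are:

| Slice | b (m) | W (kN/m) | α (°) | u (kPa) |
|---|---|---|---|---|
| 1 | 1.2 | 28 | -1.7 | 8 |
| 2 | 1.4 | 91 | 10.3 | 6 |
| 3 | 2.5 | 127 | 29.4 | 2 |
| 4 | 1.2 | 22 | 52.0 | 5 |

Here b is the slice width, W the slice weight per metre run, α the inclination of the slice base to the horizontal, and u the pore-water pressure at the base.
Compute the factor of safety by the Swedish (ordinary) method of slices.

FS = 1.30

Ordinary method of slices: FS = Σ[c'·Δl_i + (W_i cosα_i − u_i·Δl_i)·tanφ'] / Σ W_i sinα_i, with Δl_i = b_i / cosα_i.
Slice 1: Δl = 1.2/cos(-1.7°) = 1.201 m; N'_1 = 28·cos(-1.7°) − 8·1.201 = 18.4; c'Δl = 0.12; W sinα = -0.8
Slice 2: Δl = 1.4/cos10.3° = 1.423 m; N'_2 = 91·cos10.3° − 6·1.423 = 81.0; c'Δl = 0.14; W sinα = 16.3
Slice 3: Δl = 2.5/cos29.4° = 2.870 m; N'_3 = 127·cos29.4° − 2·2.870 = 104.9; c'Δl = 0.29; W sinα = 62.3
Slice 4: Δl = 1.2/cos52.0° = 1.949 m; N'_4 = 22·cos52.0° − 5·1.949 = 3.8; c'Δl = 0.19; W sinα = 17.3
Σc'Δl = 0.7 kN/m; ΣN' = 208.1 kN/m; ΣW sinα = 95.1 kN/m
Resisting = 0.7 + 208.1·tan30.6° = 0.7 + 123.1 = 123.8 kN/m
FS = 123.8 / 95.1 = 1.302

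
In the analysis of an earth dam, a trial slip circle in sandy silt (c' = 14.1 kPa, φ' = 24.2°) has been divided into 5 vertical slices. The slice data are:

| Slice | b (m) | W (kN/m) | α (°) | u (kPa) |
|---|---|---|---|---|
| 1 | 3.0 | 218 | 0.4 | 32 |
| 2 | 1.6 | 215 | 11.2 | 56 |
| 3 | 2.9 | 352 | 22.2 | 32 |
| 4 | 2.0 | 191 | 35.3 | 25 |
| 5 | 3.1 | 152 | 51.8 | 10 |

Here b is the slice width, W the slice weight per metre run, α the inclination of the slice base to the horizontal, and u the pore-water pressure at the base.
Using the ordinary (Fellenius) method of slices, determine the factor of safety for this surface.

FS = 1.20

Ordinary method of slices: FS = Σ[c'·Δl_i + (W_i cosα_i − u_i·Δl_i)·tanφ'] / Σ W_i sinα_i, with Δl_i = b_i / cosα_i.
Slice 1: Δl = 3.0/cos0.4° = 3.000 m; N'_1 = 218·cos0.4° − 32·3.000 = 122.0; c'Δl = 42.30; W sinα = 1.5
Slice 2: Δl = 1.6/cos11.2° = 1.631 m; N'_2 = 215·cos11.2° − 56·1.631 = 119.6; c'Δl = 23.00; W sinα = 41.8
Slice 3: Δl = 2.9/cos22.2° = 3.132 m; N'_3 = 352·cos22.2° − 32·3.132 = 225.7; c'Δl = 44.16; W sinα = 133.0
Slice 4: Δl = 2.0/cos35.3° = 2.451 m; N'_4 = 191·cos35.3° − 25·2.451 = 94.6; c'Δl = 34.55; W sinα = 110.4
Slice 5: Δl = 3.1/cos51.8° = 5.013 m; N'_5 = 152·cos51.8° − 10·5.013 = 43.9; c'Δl = 70.68; W sinα = 119.5
Σc'Δl = 214.7 kN/m; ΣN' = 605.7 kN/m; ΣW sinα = 406.1 kN/m
Resisting = 214.7 + 605.7·tan24.2° = 214.7 + 272.2 = 486.9 kN/m
FS = 486.9 / 406.1 = 1.199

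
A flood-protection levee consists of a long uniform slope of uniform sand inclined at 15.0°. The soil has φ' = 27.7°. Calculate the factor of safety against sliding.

FS = 1.96

For a dry cohesionless infinite slope the factor of safety is FS = tanφ' / tanβ.
FS = tan27.7° / tan15.0° = 0.5250 / 0.2679 = 1.959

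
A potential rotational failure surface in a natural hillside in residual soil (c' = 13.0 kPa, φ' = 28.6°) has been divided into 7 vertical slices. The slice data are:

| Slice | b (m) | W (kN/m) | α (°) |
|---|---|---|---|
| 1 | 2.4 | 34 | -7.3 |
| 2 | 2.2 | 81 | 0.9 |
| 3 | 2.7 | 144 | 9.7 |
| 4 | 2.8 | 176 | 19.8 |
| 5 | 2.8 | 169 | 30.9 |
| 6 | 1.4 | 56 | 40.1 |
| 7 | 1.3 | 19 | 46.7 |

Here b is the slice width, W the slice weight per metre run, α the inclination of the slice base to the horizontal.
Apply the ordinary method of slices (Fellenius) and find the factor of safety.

Ordinary method of slices: FS = Σ[c'·Δl_i + (W_i cosα_i)·tanφ'] / Σ W_i sinα_i, with Δl_i = b_i / cosα_i.
Slice 1: Δl = 2.4/cos(-7.3°) = 2.420 m; N'_1 = 34·cos(-7.3°) = 33.7; c'Δl = 31.45; W sinα = -4.3
Slice 2: Δl = 2.2/cos0.9° = 2.200 m; N'_2 = 81·cos0.9° = 81.0; c'Δl = 28.60; W sinα = 1.3
Slice 3: Δl = 2.7/cos9.7° = 2.739 m; N'_3 = 144·cos9.7° = 141.9; c'Δl = 35.61; W sinα = 24.3
Slice 4: Δl = 2.8/cos19.8° = 2.976 m; N'_4 = 176·cos19.8° = 165.6; c'Δl = 38.69; W sinα = 59.6
Slice 5: Δl = 2.8/cos30.9° = 3.263 m; N'_5 = 169·cos30.9° = 145.0; c'Δl = 42.42; W sinα = 86.8
Slice 6: Δl = 1.4/cos40.1° = 1.830 m; N'_6 = 56·cos40.1° = 42.8; c'Δl = 23.79; W sinα = 36.1
Slice 7: Δl = 1.3/cos46.7° = 1.896 m; N'_7 = 19·cos46.7° = 13.0; c'Δl = 24.64; W sinα = 13.8
Σc'Δl = 225.2 kN/m; ΣN' = 623.1 kN/m; ΣW sinα = 217.5 kN/m
Resisting = 225.2 + 623.1·tan28.6° = 225.2 + 339.7 = 565.0 kN/m
FS = 565.0 / 217.5 = 2.597

FS = 2.60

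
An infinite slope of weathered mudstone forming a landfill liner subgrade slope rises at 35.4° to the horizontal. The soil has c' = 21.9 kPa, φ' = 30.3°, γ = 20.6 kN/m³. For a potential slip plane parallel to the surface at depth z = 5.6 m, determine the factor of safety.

FS = 1.22

For an infinite slope with a slip plane parallel to the surface (no pore pressure): FS = [c' + γz cos²β tanφ'] / [γz sinβ cosβ].
γz = 20.6·5.6 = 115.36 kN/m²
Numerator = 21.9 + 115.36·cos²35.4°·tan30.3° = 21.9 + 115.36·0.6644·0.5844 = 66.690 kPa
Denominator = 115.36·sin35.4°·cos35.4° = 115.36·0.5793·0.8151 = 54.472 kPa
FS = 66.690 / 54.472 = 1.224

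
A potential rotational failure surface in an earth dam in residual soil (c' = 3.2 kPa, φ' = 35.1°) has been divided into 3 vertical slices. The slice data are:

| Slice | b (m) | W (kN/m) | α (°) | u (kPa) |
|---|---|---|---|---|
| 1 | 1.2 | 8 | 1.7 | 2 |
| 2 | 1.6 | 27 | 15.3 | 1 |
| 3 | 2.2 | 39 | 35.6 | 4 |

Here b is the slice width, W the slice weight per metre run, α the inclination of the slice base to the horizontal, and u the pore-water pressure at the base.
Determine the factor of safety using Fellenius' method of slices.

Ordinary method of slices: FS = Σ[c'·Δl_i + (W_i cosα_i − u_i·Δl_i)·tanφ'] / Σ W_i sinα_i, with Δl_i = b_i / cosα_i.
Slice 1: Δl = 1.2/cos1.7° = 1.201 m; N'_1 = 8·cos1.7° − 2·1.201 = 5.6; c'Δl = 3.84; W sinα = 0.2
Slice 2: Δl = 1.6/cos15.3° = 1.659 m; N'_2 = 27·cos15.3° − 1·1.659 = 24.4; c'Δl = 5.31; W sinα = 7.1
Slice 3: Δl = 2.2/cos35.6° = 2.706 m; N'_3 = 39·cos35.6° − 4·2.706 = 20.9; c'Δl = 8.66; W sinα = 22.7
Σc'Δl = 17.8 kN/m; ΣN' = 50.9 kN/m; ΣW sinα = 30.1 kN/m
Resisting = 17.8 + 50.9·tan35.1° = 17.8 + 35.8 = 53.6 kN/m
FS = 53.6 / 30.1 = 1.781

FS = 1.78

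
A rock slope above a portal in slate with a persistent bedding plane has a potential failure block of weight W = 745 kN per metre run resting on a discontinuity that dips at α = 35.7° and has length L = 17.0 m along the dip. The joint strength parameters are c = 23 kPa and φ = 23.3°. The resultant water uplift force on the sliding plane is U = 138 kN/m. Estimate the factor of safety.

FS = 1.36

Resolving the block weight along and normal to the plane and applying the Mohr–Coulomb strength on the joint:
N' = W cosα − U = 745·cos35.7° − 138 = 467.0 kN/m
Driving force T = W sinα = 745·sin35.7° = 434.7 kN/m
Resisting force R = c·L + N'·tanφ = 23·17.0 + 467.0·tan23.3° = 391.0 + 201.1 = 592.1 kN/m
FS = R / T = 592.1 / 434.7 = 1.362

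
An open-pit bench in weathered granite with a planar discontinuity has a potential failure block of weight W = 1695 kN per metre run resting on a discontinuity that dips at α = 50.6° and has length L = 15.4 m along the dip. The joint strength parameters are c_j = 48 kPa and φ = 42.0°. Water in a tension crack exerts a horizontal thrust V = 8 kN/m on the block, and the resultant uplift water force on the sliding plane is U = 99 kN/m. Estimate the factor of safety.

Resolving the block weight along and normal to the plane and applying the Mohr–Coulomb strength on the joint:
N' = W cosα − U − V sinα = 1695·cos50.6° − 99 − 8·sin50.6° = 970.7 kN/m
Driving force T = W sinα + V cosα = 1695·sin50.6° + 8·cos50.6° = 1314.9 kN/m
Resisting force R = c_j·L + N'·tanφ = 48·15.4 + 970.7·tan42.0° = 739.2 + 874.0 = 1613.2 kN/m
FS = R / T = 1613.2 / 1314.9 = 1.227

FS = 1.23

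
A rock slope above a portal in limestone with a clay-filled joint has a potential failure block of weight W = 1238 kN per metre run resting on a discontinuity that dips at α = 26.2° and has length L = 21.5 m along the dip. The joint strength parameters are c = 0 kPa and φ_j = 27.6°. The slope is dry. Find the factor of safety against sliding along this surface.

Resolving the block weight along and normal to the plane and applying the Mohr–Coulomb strength on the joint:
N' = W cosα = 1238·cos26.2° = 1110.8 kN/m
Driving force T = W sinα = 1238·sin26.2° = 546.6 kN/m
Resisting force R = c·L + N'·tanφ_j = 0·21.5 + 1110.8·tan27.6° = 0.0 + 580.7 = 580.7 kN/m
FS = R / T = 580.7 / 546.6 = 1.062

FS = 1.06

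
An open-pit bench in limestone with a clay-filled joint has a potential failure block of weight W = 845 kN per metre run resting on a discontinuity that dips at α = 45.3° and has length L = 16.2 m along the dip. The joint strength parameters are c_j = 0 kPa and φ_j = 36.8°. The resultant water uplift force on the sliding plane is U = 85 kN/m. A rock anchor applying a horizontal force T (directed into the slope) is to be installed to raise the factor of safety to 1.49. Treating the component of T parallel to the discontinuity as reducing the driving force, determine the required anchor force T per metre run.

Resolving forces along and normal to the sliding plane, with the horizontal anchor force T adding T·sinα to the effective normal force and T·cosα acting up the plane against the driving force:
FS = [c_jL + (W cosα − U + T sinα) tanφ_j] / [W sinα − T cosα]
Without the anchor: N' = 509.4 kN/m, driving T_d = 600.6 kN/m, resisting R = 0·16.2 + 509.4·tan36.8° = 381.1 kN/m, FS = 0.63.
Setting FS = 1.49 and solving for T:
1.49·(600.6 − T cos45.3°) = 381.1 + T sin45.3°·tan36.8°
T·(sin45.3°·tan36.8° + 1.49·cos45.3°) = 1.49·600.6 − 381.1
T·(0.7108·0.7481 + 1.49·0.7034) = 894.9 − 381.1 = 513.9
T·1.5798 = 513.9
T = 325.3 kN/m

T = 325 kN/m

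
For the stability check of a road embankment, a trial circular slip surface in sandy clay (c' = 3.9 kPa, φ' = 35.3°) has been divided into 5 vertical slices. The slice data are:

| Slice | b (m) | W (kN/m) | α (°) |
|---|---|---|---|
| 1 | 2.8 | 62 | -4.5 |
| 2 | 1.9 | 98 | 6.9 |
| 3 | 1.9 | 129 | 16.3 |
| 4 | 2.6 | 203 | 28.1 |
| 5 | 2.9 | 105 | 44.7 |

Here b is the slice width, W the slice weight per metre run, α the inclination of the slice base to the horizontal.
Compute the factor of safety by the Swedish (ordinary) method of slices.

FS = 2.04

Ordinary method of slices: FS = Σ[c'·Δl_i + (W_i cosα_i)·tanφ'] / Σ W_i sinα_i, with Δl_i = b_i / cosα_i.
Slice 1: Δl = 2.8/cos(-4.5°) = 2.809 m; N'_1 = 62·cos(-4.5°) = 61.8; c'Δl = 10.95; W sinα = -4.9
Slice 2: Δl = 1.9/cos6.9° = 1.914 m; N'_2 = 98·cos6.9° = 97.3; c'Δl = 7.46; W sinα = 11.8
Slice 3: Δl = 1.9/cos16.3° = 1.980 m; N'_3 = 129·cos16.3° = 123.8; c'Δl = 7.72; W sinα = 36.2
Slice 4: Δl = 2.6/cos28.1° = 2.947 m; N'_4 = 203·cos28.1° = 179.1; c'Δl = 11.49; W sinα = 95.6
Slice 5: Δl = 2.9/cos44.7° = 4.080 m; N'_5 = 105·cos44.7° = 74.6; c'Δl = 15.91; W sinα = 73.9
Σc'Δl = 53.5 kN/m; ΣN' = 536.6 kN/m; ΣW sinα = 212.6 kN/m
Resisting = 53.5 + 536.6·tan35.3° = 53.5 + 379.9 = 433.5 kN/m
FS = 433.5 / 212.6 = 2.039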